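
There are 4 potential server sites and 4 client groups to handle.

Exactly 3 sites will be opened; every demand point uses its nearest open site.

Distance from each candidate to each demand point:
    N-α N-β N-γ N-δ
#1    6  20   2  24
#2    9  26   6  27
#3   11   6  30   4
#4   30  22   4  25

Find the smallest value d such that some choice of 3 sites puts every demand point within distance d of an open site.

6

Open {#1, #2, #3}.
  Farthest demand point is N-α at distance 6 (to #1); all others are ≤ 6.
With {#1, #3, #4} the worst case is 6.
With {#2, #3, #4} the worst case is 9.
No size-3 selection achieves below 6.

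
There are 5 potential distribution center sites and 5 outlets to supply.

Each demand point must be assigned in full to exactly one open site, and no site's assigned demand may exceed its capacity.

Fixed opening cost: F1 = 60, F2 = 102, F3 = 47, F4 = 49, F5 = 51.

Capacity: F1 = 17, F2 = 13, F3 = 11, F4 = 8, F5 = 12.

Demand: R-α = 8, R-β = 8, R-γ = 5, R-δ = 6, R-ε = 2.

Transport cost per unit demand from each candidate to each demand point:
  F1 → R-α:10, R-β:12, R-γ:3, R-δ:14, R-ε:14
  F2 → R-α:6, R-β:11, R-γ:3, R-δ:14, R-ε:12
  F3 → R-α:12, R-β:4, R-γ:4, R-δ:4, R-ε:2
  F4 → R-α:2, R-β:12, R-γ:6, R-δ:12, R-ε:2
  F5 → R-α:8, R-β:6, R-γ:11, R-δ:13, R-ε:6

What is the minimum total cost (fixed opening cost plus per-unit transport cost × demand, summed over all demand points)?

267

Open {F3, F4, F5}; cheapest assignment that respects the capacities:
  F3 (cap 11, load 11): R-γ, R-δ — cost 5×4 + 6×4 = 44
  F4 (cap 8, load 8): R-α — cost 8×2 = 16
  F5 (cap 12, load 10): R-β, R-ε — cost 8×6 + 2×6 = 60
  Shipping 120, fixed 147 → total 267.
  Any other capacity-feasible assignment to {F3, F4, F5} ships for at least 120.
Compare {F1, F3, F4}: its best feasible assignment gives total 307.
Compare {F1, F3, F4, F5}: its best feasible assignment gives total 314.
Every other set of open sites that can feasibly serve all demand totals ≥ 307 even under its best assignment. Minimum: 267.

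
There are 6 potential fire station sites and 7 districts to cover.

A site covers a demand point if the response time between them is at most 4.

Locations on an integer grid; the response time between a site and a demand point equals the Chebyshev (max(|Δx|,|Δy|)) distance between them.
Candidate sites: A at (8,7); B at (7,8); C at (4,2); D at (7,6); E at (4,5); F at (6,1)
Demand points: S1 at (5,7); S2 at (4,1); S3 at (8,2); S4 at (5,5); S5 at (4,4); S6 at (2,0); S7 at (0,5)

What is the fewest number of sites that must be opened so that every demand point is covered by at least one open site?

2

Coverage sets (demand points within 4 of each site):
  A: {S1, S4, S5}
  B: {S1, S4, S5}
  C: {S2, S3, S4, S5, S6, S7}
  D: {S1, S3, S4, S5}
  E: {S1, S2, S3, S4, S5, S7}
  F: {S2, S3, S4, S5, S6}
No single site covers all 7 demand points.
But {A, C} covers everything, so the minimum is 2.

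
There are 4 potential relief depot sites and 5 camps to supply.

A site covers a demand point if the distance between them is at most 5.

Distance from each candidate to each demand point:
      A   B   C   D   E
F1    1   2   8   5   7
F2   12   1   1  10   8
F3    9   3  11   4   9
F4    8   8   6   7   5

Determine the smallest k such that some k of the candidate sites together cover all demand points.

3

Coverage sets (demand points within 5 of each site):
  F1: {A, B, D}
  F2: {B, C}
  F3: {B, D}
  F4: {E}
No 2 sites suffice: every size-2 union leaves at least one demand point uncovered.
But {F1, F2, F4} covers everything, so the minimum is 3.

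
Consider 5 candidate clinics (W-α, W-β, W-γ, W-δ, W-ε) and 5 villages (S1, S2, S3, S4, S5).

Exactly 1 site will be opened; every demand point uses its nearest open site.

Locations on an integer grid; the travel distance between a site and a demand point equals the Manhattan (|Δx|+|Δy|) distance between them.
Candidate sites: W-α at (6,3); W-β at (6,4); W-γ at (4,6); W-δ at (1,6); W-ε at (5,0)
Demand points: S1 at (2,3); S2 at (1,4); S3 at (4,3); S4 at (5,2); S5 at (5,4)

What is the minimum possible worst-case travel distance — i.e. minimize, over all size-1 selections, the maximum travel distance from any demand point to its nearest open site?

Open {W-β}.
  Farthest demand point is S1 at travel distance 5 (to W-β); all others are ≤ 5.
With {W-γ} the worst case is 5.
With {W-α} the worst case is 6.
No size-1 selection achieves below 5.

5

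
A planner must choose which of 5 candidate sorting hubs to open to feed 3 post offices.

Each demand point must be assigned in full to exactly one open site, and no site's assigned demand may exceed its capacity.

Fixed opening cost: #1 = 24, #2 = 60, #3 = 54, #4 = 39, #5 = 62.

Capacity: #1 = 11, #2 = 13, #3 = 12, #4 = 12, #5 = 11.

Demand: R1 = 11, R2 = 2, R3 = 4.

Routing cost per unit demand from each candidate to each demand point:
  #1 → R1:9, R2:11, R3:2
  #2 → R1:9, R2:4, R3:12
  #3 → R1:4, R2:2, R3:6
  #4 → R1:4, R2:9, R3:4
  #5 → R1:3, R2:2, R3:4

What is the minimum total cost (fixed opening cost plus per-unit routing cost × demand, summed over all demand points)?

Open {#1, #4}; cheapest assignment that respects the capacities:
  #1 (cap 11, load 6): R2, R3 — cost 2×11 + 4×2 = 30
  #4 (cap 12, load 11): R1 — cost 11×4 = 44
  Shipping 74, fixed 63 → total 137.
  Any other capacity-feasible assignment to {#1, #4} ships for at least 74.
Compare {#1, #5}: its best feasible assignment gives total 149.
Compare {#1, #3}: its best feasible assignment gives total 152.
Every other set of open sites that can feasibly serve all demand totals ≥ 149 even under its best assignment. Minimum: 137.

137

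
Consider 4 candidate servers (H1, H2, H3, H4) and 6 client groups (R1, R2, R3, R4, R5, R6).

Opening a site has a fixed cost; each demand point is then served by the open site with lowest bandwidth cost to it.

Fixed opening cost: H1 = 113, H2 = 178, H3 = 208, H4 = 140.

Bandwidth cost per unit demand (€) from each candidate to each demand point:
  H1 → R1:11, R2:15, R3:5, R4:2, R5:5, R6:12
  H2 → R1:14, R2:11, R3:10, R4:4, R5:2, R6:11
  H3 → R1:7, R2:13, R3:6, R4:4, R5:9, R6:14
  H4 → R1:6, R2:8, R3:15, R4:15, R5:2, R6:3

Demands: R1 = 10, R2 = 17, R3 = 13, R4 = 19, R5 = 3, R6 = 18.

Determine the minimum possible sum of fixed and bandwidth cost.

Open {H1, H4}: assign each demand point to its cheapest open site.
  R1→H4 10×6=60, R2→H4 17×8=136, R3→H1 13×5=65, R4→H1 19×2=38, R5→H4 3×2=6, R6→H4 18×3=54
  bandwidth cost 359, fixed 253 → total 612.
Compare {H3, H4}: bandwidth cost 410 + fixed 348 = 758.
Compare {H2, H4}: bandwidth cost 462 + fixed 318 = 780.
Compare {H1, H2, H4}: bandwidth cost 359 + fixed 431 = 790.
All other subsets cost ≥ 758. Minimum total cost: 612.

612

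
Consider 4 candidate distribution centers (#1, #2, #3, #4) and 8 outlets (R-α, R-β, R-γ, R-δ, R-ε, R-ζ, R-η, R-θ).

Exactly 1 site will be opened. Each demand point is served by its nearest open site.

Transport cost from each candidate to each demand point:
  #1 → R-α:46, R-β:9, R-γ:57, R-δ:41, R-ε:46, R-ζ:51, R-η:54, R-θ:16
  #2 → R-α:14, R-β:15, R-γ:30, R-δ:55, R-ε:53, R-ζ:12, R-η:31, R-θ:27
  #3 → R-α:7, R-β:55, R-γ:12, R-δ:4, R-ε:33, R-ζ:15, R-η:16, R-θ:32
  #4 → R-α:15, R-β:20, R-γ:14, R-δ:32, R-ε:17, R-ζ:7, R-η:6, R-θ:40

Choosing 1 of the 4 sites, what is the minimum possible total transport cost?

151

Open {#4}.
  R-α→#4 15, R-β→#4 20, R-γ→#4 14, R-δ→#4 32, R-ε→#4 17, R-ζ→#4 7, R-η→#4 6, R-θ→#4 40  ⇒ total 151.
Compare {#3}: total 174.
Compare {#2}: total 237.
No size-1 selection does better; minimum is 151.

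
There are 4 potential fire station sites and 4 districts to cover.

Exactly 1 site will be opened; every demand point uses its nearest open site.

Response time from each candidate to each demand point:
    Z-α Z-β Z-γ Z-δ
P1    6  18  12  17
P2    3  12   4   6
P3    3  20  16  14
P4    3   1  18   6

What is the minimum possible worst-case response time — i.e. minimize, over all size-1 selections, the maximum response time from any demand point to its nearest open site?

12

Open {P2}.
  Farthest demand point is Z-β at response time 12 (to P2); all others are ≤ 12.
With {P1} the worst case is 18.
With {P4} the worst case is 18.
No size-1 selection achieves below 12.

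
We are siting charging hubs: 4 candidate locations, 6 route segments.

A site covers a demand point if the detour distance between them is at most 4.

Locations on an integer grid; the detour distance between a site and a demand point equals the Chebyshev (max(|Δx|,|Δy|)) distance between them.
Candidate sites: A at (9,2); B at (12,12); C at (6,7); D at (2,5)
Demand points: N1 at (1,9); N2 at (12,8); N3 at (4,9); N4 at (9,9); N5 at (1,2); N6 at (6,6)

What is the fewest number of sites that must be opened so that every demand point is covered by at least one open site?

Coverage sets (demand points within 4 of each site):
  A: {N6}
  B: {N2, N4}
  C: {N3, N4, N6}
  D: {N1, N3, N5, N6}
No single site covers all 6 demand points.
But {B, D} covers everything, so the minimum is 2.

2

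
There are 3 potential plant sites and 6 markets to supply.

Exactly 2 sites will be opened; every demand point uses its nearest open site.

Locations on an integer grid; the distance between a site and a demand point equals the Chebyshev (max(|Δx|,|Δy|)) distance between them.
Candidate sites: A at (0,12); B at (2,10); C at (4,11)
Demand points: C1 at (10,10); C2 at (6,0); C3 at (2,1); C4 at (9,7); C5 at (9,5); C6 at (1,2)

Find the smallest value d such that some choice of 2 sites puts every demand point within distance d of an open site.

Open {A, B}.
  Farthest demand point is C2 at distance 10 (to B); all others are ≤ 10.
With {B, C} the worst case is 10.
With {A, C} the worst case is 11.
No size-2 selection achieves below 10.

10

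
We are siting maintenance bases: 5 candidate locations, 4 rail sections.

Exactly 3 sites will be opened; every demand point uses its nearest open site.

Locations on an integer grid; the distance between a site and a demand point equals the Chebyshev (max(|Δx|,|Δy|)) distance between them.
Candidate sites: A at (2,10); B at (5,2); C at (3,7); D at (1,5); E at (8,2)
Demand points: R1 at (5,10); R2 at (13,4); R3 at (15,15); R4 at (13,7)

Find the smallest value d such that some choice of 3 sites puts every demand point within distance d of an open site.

Open {A, B, C}.
  Farthest demand point is R3 at distance 12 (to C); all others are ≤ 12.
With {A, C, D} the worst case is 12.
With {A, C, E} the worst case is 12.
No size-3 selection achieves below 12.

12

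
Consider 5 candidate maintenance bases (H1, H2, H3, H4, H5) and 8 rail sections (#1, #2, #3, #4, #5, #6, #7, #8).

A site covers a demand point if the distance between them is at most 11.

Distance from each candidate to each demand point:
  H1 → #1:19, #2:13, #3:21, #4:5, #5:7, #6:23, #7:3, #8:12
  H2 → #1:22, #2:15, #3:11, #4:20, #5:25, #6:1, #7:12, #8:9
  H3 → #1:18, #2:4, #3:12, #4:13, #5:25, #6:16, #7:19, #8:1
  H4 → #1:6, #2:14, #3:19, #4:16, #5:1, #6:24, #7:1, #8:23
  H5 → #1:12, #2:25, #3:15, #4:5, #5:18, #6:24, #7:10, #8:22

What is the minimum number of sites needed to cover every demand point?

Coverage sets (demand points within 11 of each site):
  H1: {#4, #5, #7}
  H2: {#3, #6, #8}
  H3: {#2, #8}
  H4: {#1, #5, #7}
  H5: {#4, #7}
No 3 sites suffice: every size-3 union leaves at least one demand point uncovered.
But {H1, H2, H3, H4} covers everything, so the minimum is 4.

4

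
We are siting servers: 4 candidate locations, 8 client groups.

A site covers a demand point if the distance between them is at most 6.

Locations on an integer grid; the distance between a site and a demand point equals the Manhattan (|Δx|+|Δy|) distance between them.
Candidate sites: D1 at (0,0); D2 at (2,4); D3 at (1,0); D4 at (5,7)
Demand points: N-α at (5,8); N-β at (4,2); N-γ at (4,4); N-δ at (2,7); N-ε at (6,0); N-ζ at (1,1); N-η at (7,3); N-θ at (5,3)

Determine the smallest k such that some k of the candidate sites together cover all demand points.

Coverage sets (demand points within 6 of each site):
  D1: {N-β, N-ε, N-ζ}
  D2: {N-β, N-γ, N-δ, N-ζ, N-η, N-θ}
  D3: {N-β, N-ε, N-ζ}
  D4: {N-α, N-β, N-γ, N-δ, N-η, N-θ}
No single site covers all 8 demand points.
But {D1, D4} covers everything, so the minimum is 2.

2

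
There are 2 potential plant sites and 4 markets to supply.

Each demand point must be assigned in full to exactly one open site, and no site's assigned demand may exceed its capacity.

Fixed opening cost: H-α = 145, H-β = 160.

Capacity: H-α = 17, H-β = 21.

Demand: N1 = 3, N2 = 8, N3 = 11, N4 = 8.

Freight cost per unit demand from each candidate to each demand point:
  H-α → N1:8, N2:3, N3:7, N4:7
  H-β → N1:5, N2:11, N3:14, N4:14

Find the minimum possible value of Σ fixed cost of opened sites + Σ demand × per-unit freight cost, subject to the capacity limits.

554

Open {H-α, H-β}; cheapest assignment that respects the capacities:
  H-α (cap 17, load 16): N2, N4 — cost 8×3 + 8×7 = 80
  H-β (cap 21, load 14): N1, N3 — cost 3×5 + 11×14 = 169
  Shipping 249, fixed 305 → total 554.
  Any other capacity-feasible assignment to {H-α, H-β} ships for at least 249.
Total demand is 30 and no other set of sites has combined capacity ≥ 30, so {H-α, H-β} is the only feasible choice of open sites. Minimum: 554.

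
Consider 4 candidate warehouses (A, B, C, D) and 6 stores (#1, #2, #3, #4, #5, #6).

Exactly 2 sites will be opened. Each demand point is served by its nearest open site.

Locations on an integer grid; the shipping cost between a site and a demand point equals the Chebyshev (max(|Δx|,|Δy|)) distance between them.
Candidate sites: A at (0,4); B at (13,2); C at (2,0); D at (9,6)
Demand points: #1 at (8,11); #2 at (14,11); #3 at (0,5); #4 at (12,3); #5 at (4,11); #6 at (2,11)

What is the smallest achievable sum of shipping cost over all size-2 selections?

Open {A, D}.
  #1→D 5, #2→D 5, #3→A 1, #4→D 3, #5→D 5, #6→A 7  ⇒ total 26.
Compare {C, D}: total 30.
Compare {B, D}: total 32.
No size-2 selection does better; minimum is 26.

26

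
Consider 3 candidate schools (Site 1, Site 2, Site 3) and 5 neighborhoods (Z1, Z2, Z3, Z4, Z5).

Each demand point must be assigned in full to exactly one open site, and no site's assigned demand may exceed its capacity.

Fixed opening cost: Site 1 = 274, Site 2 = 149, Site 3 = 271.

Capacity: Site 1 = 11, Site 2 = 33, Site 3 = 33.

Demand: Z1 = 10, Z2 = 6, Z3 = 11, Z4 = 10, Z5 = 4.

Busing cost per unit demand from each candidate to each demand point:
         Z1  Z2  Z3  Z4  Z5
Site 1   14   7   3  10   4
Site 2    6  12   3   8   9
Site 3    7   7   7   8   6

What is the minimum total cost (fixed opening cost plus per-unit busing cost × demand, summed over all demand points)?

Open {Site 1, Site 2}; cheapest assignment that respects the capacities:
  Site 1 (cap 11, load 10): Z2, Z5 — cost 6×7 + 4×4 = 58
  Site 2 (cap 33, load 31): Z1, Z3, Z4 — cost 10×6 + 11×3 + 10×8 = 173
  Shipping 231, fixed 423 → total 654.
  Any other capacity-feasible assignment to {Site 1, Site 2} ships for at least 231.
Compare {Site 2, Site 3}: its best feasible assignment gives total 659.
Compare {Site 1, Site 3}: its best feasible assignment gives total 794.
Every other set of open sites that can feasibly serve all demand totals ≥ 659 even under its best assignment. Minimum: 654.

654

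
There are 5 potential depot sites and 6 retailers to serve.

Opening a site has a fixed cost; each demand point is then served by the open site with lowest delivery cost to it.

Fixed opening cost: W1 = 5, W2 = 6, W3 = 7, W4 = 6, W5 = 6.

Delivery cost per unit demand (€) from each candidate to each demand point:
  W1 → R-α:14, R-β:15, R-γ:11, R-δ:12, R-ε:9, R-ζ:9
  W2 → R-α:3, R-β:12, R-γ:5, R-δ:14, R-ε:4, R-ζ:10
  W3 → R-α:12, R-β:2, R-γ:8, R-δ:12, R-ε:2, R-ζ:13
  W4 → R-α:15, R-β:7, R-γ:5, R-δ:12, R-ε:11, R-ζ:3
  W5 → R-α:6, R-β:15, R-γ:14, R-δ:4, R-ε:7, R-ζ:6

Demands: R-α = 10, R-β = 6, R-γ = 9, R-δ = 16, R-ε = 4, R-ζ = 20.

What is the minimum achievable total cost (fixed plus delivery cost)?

Open {W2, W3, W4, W5}: assign each demand point to its cheapest open site.
  R-α→W2 10×3=30, R-β→W3 6×2=12, R-γ→W2 9×5=45, R-δ→W5 16×4=64, R-ε→W3 4×2=8, R-ζ→W4 20×3=60
  delivery cost 219, fixed 25 → total 244.
Compare {W1, W2, W3, W4, W5}: delivery cost 219 + fixed 30 = 249.
Compare {W3, W4, W5}: delivery cost 249 + fixed 19 = 268.
Compare {W1, W3, W4, W5}: delivery cost 249 + fixed 24 = 273.
All other subsets cost ≥ 249. Minimum total cost: 244.

244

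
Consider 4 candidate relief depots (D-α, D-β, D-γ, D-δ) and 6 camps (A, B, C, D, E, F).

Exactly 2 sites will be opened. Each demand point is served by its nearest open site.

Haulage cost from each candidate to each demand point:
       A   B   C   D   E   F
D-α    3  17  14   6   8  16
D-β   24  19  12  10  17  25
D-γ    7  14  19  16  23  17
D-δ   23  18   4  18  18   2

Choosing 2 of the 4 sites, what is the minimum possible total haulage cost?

Open {D-α, D-δ}.
  A→D-α 3, B→D-α 17, C→D-δ 4, D→D-α 6, E→D-α 8, F→D-δ 2  ⇒ total 40.
Compare {D-α, D-γ}: total 61.
Compare {D-γ, D-δ}: total 61.
No size-2 selection does better; minimum is 40.

40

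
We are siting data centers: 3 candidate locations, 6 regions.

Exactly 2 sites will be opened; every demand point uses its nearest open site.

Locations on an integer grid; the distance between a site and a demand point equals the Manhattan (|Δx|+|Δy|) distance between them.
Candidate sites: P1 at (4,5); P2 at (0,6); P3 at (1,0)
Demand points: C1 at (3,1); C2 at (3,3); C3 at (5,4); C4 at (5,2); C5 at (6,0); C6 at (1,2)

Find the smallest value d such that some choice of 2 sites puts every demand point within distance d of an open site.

5

Open {P1, P3}.
  Farthest demand point is C5 at distance 5 (to P3); all others are ≤ 5.
With {P1, P2} the worst case is 7.
With {P2, P3} the worst case is 7.
No size-2 selection achieves below 5.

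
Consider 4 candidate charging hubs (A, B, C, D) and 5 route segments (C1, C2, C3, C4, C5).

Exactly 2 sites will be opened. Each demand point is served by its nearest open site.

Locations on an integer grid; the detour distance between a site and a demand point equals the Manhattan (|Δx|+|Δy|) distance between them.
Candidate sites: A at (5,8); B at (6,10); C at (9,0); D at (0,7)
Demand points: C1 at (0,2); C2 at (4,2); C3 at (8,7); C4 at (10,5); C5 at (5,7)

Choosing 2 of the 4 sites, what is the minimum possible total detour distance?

Open {A, D}.
  C1→D 5, C2→A 7, C3→A 4, C4→A 8, C5→A 1  ⇒ total 25.
Compare {A, C}: total 29.
Compare {A, B}: total 31.
No size-2 selection does better; minimum is 25.

25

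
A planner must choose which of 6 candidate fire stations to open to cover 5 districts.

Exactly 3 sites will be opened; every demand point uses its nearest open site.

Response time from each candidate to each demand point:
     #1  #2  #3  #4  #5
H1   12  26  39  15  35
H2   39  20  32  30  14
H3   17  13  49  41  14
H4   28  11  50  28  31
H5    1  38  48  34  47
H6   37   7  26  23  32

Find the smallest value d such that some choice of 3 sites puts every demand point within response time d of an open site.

26

Open {H1, H2, H6}.
  Farthest demand point is #3 at response time 26 (to H6); all others are ≤ 26.
With {H1, H3, H6} the worst case is 26.
With {H2, H3, H6} the worst case is 26.
No size-3 selection achieves below 26.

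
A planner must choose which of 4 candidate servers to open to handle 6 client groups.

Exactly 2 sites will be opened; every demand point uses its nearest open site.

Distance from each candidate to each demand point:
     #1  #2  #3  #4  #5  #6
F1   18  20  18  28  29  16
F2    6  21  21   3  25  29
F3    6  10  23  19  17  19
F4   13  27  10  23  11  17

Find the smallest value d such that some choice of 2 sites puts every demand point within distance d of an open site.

Open {F1, F3}.
  Farthest demand point is #4 at distance 19 (to F3); all others are ≤ 19.
With {F3, F4} the worst case is 19.
With {F2, F3} the worst case is 21.
No size-2 selection achieves below 19.

19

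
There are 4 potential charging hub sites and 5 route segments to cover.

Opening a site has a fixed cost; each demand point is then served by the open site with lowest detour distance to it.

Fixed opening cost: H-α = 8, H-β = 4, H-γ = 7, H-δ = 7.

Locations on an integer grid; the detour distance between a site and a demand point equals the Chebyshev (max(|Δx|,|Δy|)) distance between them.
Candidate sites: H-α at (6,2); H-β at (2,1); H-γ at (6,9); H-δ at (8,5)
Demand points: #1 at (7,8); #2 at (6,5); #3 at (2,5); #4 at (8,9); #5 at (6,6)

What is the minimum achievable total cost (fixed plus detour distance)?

21

Open {H-γ}: assign each demand point to its cheapest open site.
  #1→H-γ 1, #2→H-γ 4, #3→H-γ 4, #4→H-γ 2, #5→H-γ 3
  detour distance 14, fixed 7 → total 21.
Compare {H-δ}: detour distance 17 + fixed 7 = 24.
Compare {H-β, H-γ}: detour distance 14 + fixed 11 = 25.
Compare {H-γ, H-δ}: detour distance 11 + fixed 14 = 25.
All other subsets cost ≥ 24. Minimum total cost: 21.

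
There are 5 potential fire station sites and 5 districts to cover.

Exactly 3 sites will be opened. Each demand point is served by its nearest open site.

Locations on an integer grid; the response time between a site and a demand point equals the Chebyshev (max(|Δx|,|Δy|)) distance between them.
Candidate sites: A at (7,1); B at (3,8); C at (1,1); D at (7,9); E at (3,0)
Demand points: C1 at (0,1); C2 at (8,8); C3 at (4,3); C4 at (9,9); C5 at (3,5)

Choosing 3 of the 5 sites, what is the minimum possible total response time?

Open {B, C, D}.
  C1→C 1, C2→D 1, C3→C 3, C4→D 2, C5→B 3  ⇒ total 10.
Compare {A, C, D}: total 11.
Compare {C, D, E}: total 11.
No size-3 selection does better; minimum is 10.

10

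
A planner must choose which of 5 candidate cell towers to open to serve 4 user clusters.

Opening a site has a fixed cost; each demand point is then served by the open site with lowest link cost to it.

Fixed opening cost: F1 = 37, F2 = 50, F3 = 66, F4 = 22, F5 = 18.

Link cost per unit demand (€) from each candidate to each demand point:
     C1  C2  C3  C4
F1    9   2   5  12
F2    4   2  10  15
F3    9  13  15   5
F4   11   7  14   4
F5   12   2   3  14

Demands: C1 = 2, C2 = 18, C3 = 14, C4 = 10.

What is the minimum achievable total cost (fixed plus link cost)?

180

Open {F4, F5}: assign each demand point to its cheapest open site.
  C1→F4 2×11=22, C2→F5 18×2=36, C3→F5 14×3=42, C4→F4 10×4=40
  link cost 140, fixed 40 → total 180.
Compare {F1, F4, F5}: link cost 136 + fixed 77 = 213.
Compare {F2, F4, F5}: link cost 126 + fixed 90 = 216.
Compare {F1, F4}: link cost 164 + fixed 59 = 223.
All other subsets cost ≥ 213. Minimum total cost: 180.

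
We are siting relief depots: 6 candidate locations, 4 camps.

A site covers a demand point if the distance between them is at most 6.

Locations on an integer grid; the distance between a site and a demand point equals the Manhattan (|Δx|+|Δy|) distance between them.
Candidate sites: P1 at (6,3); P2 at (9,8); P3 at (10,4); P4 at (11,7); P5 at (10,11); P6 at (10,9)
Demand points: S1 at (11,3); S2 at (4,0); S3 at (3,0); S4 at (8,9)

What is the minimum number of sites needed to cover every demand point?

2

Coverage sets (demand points within 6 of each site):
  P1: {S1, S2, S3}
  P2: {S4}
  P3: {S1}
  P4: {S1, S4}
  P5: {S4}
  P6: {S4}
No single site covers all 4 demand points.
But {P1, P2} covers everything, so the minimum is 2.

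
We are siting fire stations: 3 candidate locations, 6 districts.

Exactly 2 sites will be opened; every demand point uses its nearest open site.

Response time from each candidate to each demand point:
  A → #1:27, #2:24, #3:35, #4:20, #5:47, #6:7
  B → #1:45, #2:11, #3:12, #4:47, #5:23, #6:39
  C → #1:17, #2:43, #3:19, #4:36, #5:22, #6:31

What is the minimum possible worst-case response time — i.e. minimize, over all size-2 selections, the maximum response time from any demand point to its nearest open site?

24

Open {A, C}.
  Farthest demand point is #2 at response time 24 (to A); all others are ≤ 24.
With {A, B} the worst case is 27.
With {B, C} the worst case is 36.
No size-2 selection achieves below 24.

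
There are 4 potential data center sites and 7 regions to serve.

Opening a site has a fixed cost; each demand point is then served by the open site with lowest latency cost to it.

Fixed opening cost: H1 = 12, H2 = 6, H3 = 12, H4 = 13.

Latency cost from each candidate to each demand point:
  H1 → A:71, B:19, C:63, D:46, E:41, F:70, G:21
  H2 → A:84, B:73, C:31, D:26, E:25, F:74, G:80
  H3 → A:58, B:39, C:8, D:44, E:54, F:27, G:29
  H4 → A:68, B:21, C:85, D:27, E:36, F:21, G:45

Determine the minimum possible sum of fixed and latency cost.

214

Open {H1, H2, H3}: assign each demand point to its cheapest open site.
  A→H3 58, B→H1 19, C→H3 8, D→H2 26, E→H2 25, F→H3 27, G→H1 21
  latency cost 184, fixed 30 → total 214.
Compare {H2, H3, H4}: latency cost 188 + fixed 31 = 219.
Compare {H1, H2, H3, H4}: latency cost 178 + fixed 43 = 221.
Compare {H3, H4}: latency cost 200 + fixed 25 = 225.
All other subsets cost ≥ 219. Minimum total cost: 214.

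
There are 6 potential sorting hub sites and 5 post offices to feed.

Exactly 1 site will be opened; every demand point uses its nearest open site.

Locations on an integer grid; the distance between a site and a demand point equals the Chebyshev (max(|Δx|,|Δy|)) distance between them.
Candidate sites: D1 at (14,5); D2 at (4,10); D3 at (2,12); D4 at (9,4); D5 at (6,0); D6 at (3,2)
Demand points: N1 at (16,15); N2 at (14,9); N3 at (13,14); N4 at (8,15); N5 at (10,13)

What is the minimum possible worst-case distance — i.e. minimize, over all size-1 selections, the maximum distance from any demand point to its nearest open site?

10

Open {D1}.
  Farthest demand point is N1 at distance 10 (to D1); all others are ≤ 10.
With {D4} the worst case is 11.
With {D2} the worst case is 12.
No size-1 selection achieves below 10.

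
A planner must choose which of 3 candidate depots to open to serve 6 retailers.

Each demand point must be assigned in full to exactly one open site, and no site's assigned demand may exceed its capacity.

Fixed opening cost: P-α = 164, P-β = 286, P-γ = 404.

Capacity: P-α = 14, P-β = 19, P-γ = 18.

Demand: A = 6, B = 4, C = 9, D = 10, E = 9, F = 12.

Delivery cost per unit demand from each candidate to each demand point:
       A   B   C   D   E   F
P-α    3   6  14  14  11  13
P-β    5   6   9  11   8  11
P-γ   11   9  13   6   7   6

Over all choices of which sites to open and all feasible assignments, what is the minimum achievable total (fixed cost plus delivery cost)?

Open {P-α, P-β, P-γ}; cheapest assignment that respects the capacities:
  P-α (cap 14, load 13): B, E — cost 4×6 + 9×11 = 123
  P-β (cap 19, load 19): C, D — cost 9×9 + 10×11 = 191
  P-γ (cap 18, load 18): A, F — cost 6×11 + 12×6 = 138
  Shipping 452, fixed 854 → total 1306.
  Any other capacity-feasible assignment to {P-α, P-β, P-γ} ships for at least 452.
Total demand is 50 and no other set of sites has combined capacity ≥ 50, so {P-α, P-β, P-γ} is the only feasible choice of open sites. Minimum: 1306.

1306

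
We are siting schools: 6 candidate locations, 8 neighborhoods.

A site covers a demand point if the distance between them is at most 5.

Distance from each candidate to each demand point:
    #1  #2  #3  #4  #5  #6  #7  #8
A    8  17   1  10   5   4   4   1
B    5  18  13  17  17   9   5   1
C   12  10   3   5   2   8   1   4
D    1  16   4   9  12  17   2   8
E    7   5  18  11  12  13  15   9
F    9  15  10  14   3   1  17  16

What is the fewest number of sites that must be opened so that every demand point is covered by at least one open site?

4

Coverage sets (demand points within 5 of each site):
  A: {#3, #5, #6, #7, #8}
  B: {#1, #7, #8}
  C: {#3, #4, #5, #7, #8}
  D: {#1, #3, #7}
  E: {#2}
  F: {#5, #6}
No 3 sites suffice: every size-3 union leaves at least one demand point uncovered.
But {A, B, C, E} covers everything, so the minimum is 4.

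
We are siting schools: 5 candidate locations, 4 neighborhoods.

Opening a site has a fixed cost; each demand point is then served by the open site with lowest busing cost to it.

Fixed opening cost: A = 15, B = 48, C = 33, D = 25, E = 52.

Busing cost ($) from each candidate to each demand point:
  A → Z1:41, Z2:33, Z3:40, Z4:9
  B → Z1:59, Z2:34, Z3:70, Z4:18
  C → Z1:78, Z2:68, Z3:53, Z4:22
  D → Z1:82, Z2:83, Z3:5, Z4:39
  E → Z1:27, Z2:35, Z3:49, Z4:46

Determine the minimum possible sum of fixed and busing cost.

128

Open {A, D}: assign each demand point to its cheapest open site.
  Z1→A 41, Z2→A 33, Z3→D 5, Z4→A 9
  busing cost 88, fixed 40 → total 128.
Compare {A}: busing cost 123 + fixed 15 = 138.
Compare {A, C, D}: busing cost 88 + fixed 73 = 161.
Compare {A, D, E}: busing cost 74 + fixed 92 = 166.
All other subsets cost ≥ 138. Minimum total cost: 128.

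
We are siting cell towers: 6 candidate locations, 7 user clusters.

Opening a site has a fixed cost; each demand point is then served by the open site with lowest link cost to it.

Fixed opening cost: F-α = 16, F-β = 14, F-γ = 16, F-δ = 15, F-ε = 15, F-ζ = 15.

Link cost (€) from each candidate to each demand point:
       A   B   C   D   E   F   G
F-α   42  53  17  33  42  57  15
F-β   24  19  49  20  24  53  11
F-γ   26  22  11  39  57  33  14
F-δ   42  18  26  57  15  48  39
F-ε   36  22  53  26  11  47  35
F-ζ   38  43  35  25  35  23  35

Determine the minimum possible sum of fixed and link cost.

Open {F-β, F-γ}: assign each demand point to its cheapest open site.
  A→F-β 24, B→F-β 19, C→F-γ 11, D→F-β 20, E→F-β 24, F→F-γ 33, G→F-β 11
  link cost 142, fixed 30 → total 172.
Compare {F-γ, F-ε}: link cost 143 + fixed 31 = 174.
Compare {F-β, F-γ, F-ε}: link cost 129 + fixed 45 = 174.
Compare {F-β, F-γ, F-δ}: link cost 132 + fixed 45 = 177.
All other subsets cost ≥ 174. Minimum total cost: 172.

172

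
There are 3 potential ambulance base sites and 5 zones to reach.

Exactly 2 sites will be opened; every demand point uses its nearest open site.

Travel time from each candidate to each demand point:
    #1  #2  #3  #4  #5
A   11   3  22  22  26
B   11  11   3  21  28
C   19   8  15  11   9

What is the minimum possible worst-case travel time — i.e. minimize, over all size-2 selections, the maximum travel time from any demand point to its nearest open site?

11

Open {B, C}.
  Farthest demand point is #1 at travel time 11 (to B); all others are ≤ 11.
With {A, C} the worst case is 15.
With {A, B} the worst case is 26.
No size-2 selection achieves below 11.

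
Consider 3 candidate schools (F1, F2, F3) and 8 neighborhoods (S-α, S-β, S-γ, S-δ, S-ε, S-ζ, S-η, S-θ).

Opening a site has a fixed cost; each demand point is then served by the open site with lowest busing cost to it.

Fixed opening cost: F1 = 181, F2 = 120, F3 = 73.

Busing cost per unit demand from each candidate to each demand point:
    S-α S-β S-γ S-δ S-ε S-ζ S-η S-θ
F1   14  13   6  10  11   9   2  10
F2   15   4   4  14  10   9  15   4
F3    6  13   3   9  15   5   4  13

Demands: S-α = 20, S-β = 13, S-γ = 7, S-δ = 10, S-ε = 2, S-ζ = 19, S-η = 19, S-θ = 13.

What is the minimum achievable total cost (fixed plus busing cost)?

Open {F2, F3}: assign each demand point to its cheapest open site.
  S-α→F3 20×6=120, S-β→F2 13×4=52, S-γ→F3 7×3=21, S-δ→F3 10×9=90, S-ε→F2 2×10=20, S-ζ→F3 19×5=95, S-η→F3 19×4=76, S-θ→F2 13×4=52
  busing cost 526, fixed 193 → total 719.
Compare {F3}: busing cost 770 + fixed 73 = 843.
Compare {F1, F2, F3}: busing cost 488 + fixed 374 = 862.
Compare {F1, F3}: busing cost 685 + fixed 254 = 939.
All other subsets cost ≥ 843. Minimum total cost: 719.

719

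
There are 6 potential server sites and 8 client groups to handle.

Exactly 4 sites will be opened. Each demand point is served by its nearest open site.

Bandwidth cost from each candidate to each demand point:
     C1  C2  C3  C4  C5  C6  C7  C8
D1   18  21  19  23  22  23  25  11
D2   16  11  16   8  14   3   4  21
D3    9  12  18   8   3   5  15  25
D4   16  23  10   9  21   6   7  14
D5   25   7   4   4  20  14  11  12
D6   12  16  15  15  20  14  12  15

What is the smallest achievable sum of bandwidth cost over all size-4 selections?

45

Open {D1, D2, D3, D5}.
  C1→D3 9, C2→D5 7, C3→D5 4, C4→D5 4, C5→D3 3, C6→D2 3, C7→D2 4, C8→D1 11  ⇒ total 45.
Compare {D2, D3, D4, D5}: total 46.
Compare {D2, D3, D5, D6}: total 46.
No size-4 selection does better; minimum is 45.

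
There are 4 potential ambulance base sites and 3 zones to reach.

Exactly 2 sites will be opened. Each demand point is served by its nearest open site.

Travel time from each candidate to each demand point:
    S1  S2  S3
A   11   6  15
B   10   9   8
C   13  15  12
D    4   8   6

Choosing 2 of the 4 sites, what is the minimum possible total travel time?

Open {A, D}.
  S1→D 4, S2→A 6, S3→D 6  ⇒ total 16.
Compare {B, D}: total 18.
Compare {C, D}: total 18.
No size-2 selection does better; minimum is 16.

16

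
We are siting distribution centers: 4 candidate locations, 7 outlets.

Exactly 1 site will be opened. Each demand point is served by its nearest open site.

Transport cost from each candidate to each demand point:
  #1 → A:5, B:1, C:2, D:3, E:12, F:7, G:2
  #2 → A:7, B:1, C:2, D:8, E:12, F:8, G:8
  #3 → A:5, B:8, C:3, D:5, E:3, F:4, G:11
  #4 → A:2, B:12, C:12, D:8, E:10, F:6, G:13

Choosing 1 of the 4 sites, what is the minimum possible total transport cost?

Open {#1}.
  A→#1 5, B→#1 1, C→#1 2, D→#1 3, E→#1 12, F→#1 7, G→#1 2  ⇒ total 32.
Compare {#3}: total 39.
Compare {#2}: total 46.
No size-1 selection does better; minimum is 32.

32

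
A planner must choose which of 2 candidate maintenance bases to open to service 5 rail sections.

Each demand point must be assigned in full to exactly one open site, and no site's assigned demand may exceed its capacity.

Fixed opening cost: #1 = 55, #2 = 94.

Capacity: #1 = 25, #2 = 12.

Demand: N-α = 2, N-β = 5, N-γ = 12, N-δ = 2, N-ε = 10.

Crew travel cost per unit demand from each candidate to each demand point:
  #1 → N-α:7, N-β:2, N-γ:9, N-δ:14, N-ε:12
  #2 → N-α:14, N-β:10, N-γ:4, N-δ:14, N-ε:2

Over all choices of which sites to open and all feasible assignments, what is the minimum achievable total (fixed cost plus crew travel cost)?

Open {#1, #2}; cheapest assignment that respects the capacities:
  #1 (cap 25, load 21): N-α, N-β, N-γ, N-δ — cost 2×7 + 5×2 + 12×9 + 2×14 = 160
  #2 (cap 12, load 10): N-ε — cost 10×2 = 20
  Shipping 180, fixed 149 → total 329.
  Any other capacity-feasible assignment to {#1, #2} ships for at least 180.
Total demand is 31 and no other set of sites has combined capacity ≥ 31, so {#1, #2} is the only feasible choice of open sites. Minimum: 329.

329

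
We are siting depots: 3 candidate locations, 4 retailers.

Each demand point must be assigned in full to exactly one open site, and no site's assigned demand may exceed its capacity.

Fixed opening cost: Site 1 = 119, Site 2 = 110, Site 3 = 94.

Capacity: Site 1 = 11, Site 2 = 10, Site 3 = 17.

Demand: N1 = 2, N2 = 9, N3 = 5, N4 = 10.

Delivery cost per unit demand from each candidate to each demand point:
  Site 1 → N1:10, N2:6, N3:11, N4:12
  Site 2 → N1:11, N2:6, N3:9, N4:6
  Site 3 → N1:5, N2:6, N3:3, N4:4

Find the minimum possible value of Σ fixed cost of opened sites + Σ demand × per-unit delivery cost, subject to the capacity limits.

323

Open {Site 2, Site 3}; cheapest assignment that respects the capacities:
  Site 2 (cap 10, load 9): N2 — cost 9×6 = 54
  Site 3 (cap 17, load 17): N1, N3, N4 — cost 2×5 + 5×3 + 10×4 = 65
  Shipping 119, fixed 204 → total 323.
  Any other capacity-feasible assignment to {Site 2, Site 3} ships for at least 119.
Compare {Site 1, Site 3}: its best feasible assignment gives total 332.
Compare {Site 1, Site 2, Site 3}: its best feasible assignment gives total 442.
Every other set of open sites that can feasibly serve all demand totals ≥ 332 even under its best assignment. Minimum: 323.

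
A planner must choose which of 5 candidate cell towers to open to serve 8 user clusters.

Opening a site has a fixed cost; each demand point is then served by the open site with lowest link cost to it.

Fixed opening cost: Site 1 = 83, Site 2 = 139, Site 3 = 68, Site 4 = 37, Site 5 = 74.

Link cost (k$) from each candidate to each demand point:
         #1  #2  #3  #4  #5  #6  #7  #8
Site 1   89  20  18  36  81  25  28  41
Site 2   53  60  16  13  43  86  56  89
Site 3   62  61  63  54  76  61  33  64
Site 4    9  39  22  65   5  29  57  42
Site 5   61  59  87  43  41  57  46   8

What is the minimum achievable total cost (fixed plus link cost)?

Open {Site 1, Site 4}: assign each demand point to its cheapest open site.
  #1→Site 4 9, #2→Site 1 20, #3→Site 1 18, #4→Site 1 36, #5→Site 4 5, #6→Site 1 25, #7→Site 1 28, #8→Site 1 41
  link cost 182, fixed 120 → total 302.
Compare {Site 4}: link cost 268 + fixed 37 = 305.
Compare {Site 4, Site 5}: link cost 201 + fixed 111 = 312.
Compare {Site 3, Site 4}: link cost 233 + fixed 105 = 338.
All other subsets cost ≥ 305. Minimum total cost: 302.

302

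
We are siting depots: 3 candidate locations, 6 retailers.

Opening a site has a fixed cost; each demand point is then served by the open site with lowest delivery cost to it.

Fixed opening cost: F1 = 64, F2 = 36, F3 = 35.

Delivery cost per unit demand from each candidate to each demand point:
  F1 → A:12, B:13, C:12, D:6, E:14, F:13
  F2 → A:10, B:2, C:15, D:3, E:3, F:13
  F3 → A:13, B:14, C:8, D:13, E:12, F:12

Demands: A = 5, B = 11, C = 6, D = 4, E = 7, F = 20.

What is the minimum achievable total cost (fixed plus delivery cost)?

464

Open {F2, F3}: assign each demand point to its cheapest open site.
  A→F2 5×10=50, B→F2 11×2=22, C→F3 6×8=48, D→F2 4×3=12, E→F2 7×3=21, F→F3 20×12=240
  delivery cost 393, fixed 71 → total 464.
Compare {F2}: delivery cost 455 + fixed 36 = 491.
Compare {F1, F2, F3}: delivery cost 393 + fixed 135 = 528.
Compare {F1, F2}: delivery cost 437 + fixed 100 = 537.
All other subsets cost ≥ 491. Minimum total cost: 464.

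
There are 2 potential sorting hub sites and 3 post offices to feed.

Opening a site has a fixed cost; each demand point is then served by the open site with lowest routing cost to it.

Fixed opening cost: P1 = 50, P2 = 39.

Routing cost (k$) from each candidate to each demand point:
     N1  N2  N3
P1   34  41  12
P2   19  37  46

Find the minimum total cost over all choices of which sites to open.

137

Open {P1}: assign each demand point to its cheapest open site.
  N1→P1 34, N2→P1 41, N3→P1 12
  routing cost 87, fixed 50 → total 137.
Compare {P2}: routing cost 102 + fixed 39 = 141.
Compare {P1, P2}: routing cost 68 + fixed 89 = 157.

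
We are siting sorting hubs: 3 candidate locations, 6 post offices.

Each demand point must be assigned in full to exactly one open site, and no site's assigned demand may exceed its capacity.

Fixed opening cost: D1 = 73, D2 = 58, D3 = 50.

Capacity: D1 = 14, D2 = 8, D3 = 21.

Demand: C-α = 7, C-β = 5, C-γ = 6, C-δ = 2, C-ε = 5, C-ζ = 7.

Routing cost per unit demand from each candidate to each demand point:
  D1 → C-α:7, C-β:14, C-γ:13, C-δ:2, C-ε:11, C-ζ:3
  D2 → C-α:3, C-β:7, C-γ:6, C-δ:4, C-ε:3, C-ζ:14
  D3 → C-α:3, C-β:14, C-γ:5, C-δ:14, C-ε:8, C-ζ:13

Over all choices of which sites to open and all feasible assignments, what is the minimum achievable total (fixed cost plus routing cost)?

Open {D1, D3}; cheapest assignment that respects the capacities:
  D1 (cap 14, load 14): C-β, C-δ, C-ζ — cost 5×14 + 2×2 + 7×3 = 95
  D3 (cap 21, load 18): C-α, C-γ, C-ε — cost 7×3 + 6×5 + 5×8 = 91
  Shipping 186, fixed 123 → total 309.
  Any other capacity-feasible assignment to {D1, D3} ships for at least 186.
Compare {D1, D2, D3}: its best feasible assignment gives total 332.
Every other set of open sites that can feasibly serve all demand totals ≥ 332 even under its best assignment. Minimum: 309.

309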